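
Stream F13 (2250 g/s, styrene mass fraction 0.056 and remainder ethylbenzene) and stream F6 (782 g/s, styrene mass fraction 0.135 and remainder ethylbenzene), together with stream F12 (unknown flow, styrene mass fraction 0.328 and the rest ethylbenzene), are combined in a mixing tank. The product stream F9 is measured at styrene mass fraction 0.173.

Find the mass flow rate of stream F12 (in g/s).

1890 g/s

Let F12 be the unknown flow. Total out = 3032 + F12.
styrene balance: 231.57 + 0.328·F12 = 0.173·(3032 + F12)
(0.328 − 0.173)·F12 = 0.173×3032 − 231.57 = 292.97
F12 = 292.97 / 0.155 = 1890.1 g/s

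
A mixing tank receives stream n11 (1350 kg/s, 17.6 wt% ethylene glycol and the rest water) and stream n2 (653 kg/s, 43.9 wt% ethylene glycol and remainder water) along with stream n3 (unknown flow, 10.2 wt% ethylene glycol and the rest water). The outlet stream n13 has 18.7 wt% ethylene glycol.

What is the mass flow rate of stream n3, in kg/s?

1761 kg/s

Let n3 be the unknown flow. Total out = 2003 + n3.
ethylene glycol balance: 524.27 + 0.102·n3 = 0.187·(2003 + n3)
(0.102 − 0.187)·n3 = 0.187×2003 − 524.27 = -149.71
n3 = -149.71 / -0.085 = 1761.2 kg/s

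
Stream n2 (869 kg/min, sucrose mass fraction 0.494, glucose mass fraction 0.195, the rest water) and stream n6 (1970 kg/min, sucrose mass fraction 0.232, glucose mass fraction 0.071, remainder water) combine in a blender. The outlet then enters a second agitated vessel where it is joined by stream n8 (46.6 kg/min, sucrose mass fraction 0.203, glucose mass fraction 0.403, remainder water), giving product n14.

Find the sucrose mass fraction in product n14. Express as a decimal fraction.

Overall, product flow = 2885.6 kg/min.
sucrose in = 869×0.494 + 1970×0.232 + 46.6×0.203 = 895.79 kg/min.
sucrose fraction in n14 = 0.310.

0.310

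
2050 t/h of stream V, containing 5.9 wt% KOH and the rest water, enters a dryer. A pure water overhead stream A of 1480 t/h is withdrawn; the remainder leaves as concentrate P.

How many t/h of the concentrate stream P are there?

570 t/h

Concentrate = 2050 − 1480 = 570 t/h.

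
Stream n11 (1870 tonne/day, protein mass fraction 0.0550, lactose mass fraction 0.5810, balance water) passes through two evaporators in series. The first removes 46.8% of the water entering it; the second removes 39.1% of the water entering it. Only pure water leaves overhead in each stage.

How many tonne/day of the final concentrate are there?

1410 tonne/day

water in feed = 1870×0.364 = 680.68 tonne/day.
After stage 1: water left = (1−0.468)×680.68 = 362.12; stream total = 1551.4 tonne/day.
After stage 2: water left = (1−0.391)×362.12 = 220.53; final concentrate = 1409.9 tonne/day.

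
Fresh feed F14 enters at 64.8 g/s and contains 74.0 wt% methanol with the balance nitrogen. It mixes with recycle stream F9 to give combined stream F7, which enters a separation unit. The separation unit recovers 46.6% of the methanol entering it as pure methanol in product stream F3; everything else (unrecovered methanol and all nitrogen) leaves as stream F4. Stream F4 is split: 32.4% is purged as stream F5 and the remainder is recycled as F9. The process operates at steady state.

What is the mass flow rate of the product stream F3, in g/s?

34.97 g/s

methanol in F7: m_A = 64.8×0.740 + (1−0.324)·(1−0.466)·m_A, so m_A = 47.952/0.6390 = 75.04 g/s.
Product F3 = 0.466×75.04 = 34.969 g/s.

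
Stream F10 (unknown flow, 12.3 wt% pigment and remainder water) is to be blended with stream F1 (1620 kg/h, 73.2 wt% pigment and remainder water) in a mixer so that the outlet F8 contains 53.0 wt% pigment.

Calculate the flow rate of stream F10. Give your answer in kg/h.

Let F10 be the unknown flow. Total out = 1620 + F10.
pigment balance: 1185.8 + 0.123·F10 = 0.530·(1620 + F10)
(0.123 − 0.530)·F10 = 0.530×1620 − 1185.8 = -327.24
F10 = -327.24 / -0.407 = 804.03 kg/h

804 kg/h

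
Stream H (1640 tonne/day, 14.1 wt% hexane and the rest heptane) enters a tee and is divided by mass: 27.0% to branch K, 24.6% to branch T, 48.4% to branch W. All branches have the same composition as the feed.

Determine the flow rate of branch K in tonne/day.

442.8 tonne/day

Branch K flow = 0.270×1640 = 442.8 tonne/day.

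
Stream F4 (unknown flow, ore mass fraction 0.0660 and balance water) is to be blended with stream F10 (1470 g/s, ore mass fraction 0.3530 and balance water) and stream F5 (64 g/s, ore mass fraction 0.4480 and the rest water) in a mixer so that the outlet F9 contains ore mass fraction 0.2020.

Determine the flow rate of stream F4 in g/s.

Let F4 be the unknown flow. Total out = 1534 + F4.
ore balance: 547.58 + 0.066·F4 = 0.202·(1534 + F4)
(0.066 − 0.202)·F4 = 0.202×1534 − 547.58 = -237.71
F4 = -237.71 / -0.136 = 1747.9 g/s

1748 g/s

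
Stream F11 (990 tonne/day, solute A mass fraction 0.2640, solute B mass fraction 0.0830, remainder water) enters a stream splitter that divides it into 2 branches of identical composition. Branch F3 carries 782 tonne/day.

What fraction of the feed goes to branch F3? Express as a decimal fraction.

0.790

Fraction to F3 = 782/990 = 0.7899.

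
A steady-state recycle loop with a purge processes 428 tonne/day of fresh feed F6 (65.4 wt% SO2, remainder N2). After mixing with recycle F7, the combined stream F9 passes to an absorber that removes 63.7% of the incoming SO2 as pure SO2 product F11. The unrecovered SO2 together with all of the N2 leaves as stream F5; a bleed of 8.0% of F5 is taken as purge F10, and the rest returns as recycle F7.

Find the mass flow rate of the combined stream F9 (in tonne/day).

N2 enters only via F6 and leaves only via the purge: 428×0.346 = 0.080×(N2 in F5), and the absorber passes all N2, so N2 in F9 = N2 in F5 = 1851.1 tonne/day.
SO2 in F9: m_A = 428×0.654 + (1−0.080)·(1−0.637)·m_A, so m_A = 279.91/0.6660 = 420.26 tonne/day.
F9 = 420.26 + 1851.1 = 2271.4 tonne/day.

2271 tonne/day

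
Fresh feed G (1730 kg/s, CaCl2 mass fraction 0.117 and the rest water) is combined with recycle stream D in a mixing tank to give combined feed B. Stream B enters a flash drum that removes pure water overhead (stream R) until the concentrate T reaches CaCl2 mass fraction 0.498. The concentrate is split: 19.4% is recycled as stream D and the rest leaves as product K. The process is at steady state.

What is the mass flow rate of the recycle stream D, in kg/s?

Overall CaCl2 balance (none leaves overhead): CaCl2 in fresh feed = CaCl2 in product, i.e. 1730×0.117 = (1−0.194)·T·0.498.
T = 202.41/(0.498×0.806) = 504.28 kg/s.
Recycle D = 0.194×504.28 = 97.829 kg/s.

97.83 kg/s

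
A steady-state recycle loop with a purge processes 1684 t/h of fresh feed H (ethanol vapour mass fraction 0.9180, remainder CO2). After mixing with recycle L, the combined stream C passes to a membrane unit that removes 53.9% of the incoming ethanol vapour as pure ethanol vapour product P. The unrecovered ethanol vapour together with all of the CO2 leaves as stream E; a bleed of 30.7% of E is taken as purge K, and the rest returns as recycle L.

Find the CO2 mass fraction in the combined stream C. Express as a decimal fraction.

CO2 enters only via H and leaves only via the purge: 1684×0.082 = 0.307×(CO2 in E), and the membrane unit passes all CO2, so CO2 in C = CO2 in E = 449.8 t/h.
ethanol vapour in C: m_A = 1684×0.918 + (1−0.307)·(1−0.539)·m_A, so m_A = 1545.9/0.6805 = 2271.6 t/h.
C = 2271.6 + 449.8 = 2721.4 t/h.
CO2 fraction in C = 449.8/2721.4 = 0.1653.

0.1653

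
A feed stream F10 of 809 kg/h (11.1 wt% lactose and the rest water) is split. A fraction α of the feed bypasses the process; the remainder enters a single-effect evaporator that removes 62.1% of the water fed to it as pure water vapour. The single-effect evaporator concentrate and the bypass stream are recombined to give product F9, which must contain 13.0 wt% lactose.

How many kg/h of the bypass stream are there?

594.8 kg/h

All 809×0.111 = 89.799 kg/h of lactose reaches F9, so F9 = 89.799/0.130 = 690.76 kg/h and vapour = 118.24 kg/h.
The evaporator receives (1−α)·809 of feed at 0.889 water and removes 0.621 of that water:
0.621×0.889×(1−α)×809 = 118.24
(1−α) = 118.24/446.62 = 0.2647;  α = 0.7353.
Bypass flow = 0.7353×809 = 594.83 kg/h.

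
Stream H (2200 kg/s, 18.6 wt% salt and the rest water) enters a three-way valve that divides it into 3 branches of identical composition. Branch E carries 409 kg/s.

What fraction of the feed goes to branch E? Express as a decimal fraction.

0.186

Fraction to E = 409/2200 = 0.1859.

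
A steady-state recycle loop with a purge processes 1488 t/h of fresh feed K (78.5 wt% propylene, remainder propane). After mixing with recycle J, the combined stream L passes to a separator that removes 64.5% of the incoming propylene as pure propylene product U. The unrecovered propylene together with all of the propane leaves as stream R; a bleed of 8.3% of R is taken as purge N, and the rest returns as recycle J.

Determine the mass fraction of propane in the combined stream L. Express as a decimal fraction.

propane enters only via K and leaves only via the purge: 1488×0.215 = 0.083×(propane in R), and the separator passes all propane, so propane in L = propane in R = 3854.5 t/h.
propylene in L: m_A = 1488×0.785 + (1−0.083)·(1−0.645)·m_A, so m_A = 1168.1/0.6745 = 1731.9 t/h.
L = 1731.9 + 3854.5 = 5586.3 t/h.
propane fraction in L = 3854.5/5586.3 = 0.6900.

0.6900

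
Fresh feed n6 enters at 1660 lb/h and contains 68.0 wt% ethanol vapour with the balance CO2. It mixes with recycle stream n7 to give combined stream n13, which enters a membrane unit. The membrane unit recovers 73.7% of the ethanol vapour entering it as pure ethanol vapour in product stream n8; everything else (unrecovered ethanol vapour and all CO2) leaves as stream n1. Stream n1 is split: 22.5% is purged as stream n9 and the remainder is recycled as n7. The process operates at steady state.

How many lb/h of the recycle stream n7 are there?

CO2 enters only via n6 and leaves only via the purge: 1660×0.320 = 0.225×(CO2 in n1), and the membrane unit passes all CO2, so CO2 in n13 = CO2 in n1 = 2360.9 lb/h.
ethanol vapour in n13: m_A = 1660×0.680 + (1−0.225)·(1−0.737)·m_A, so m_A = 1128.8/0.7962 = 1417.8 lb/h.
n1 = (1−0.737)×1417.8 + 2360.9 = 2733.8 lb/h.
Recycle n7 = (1−0.225)×2733.8 = 2118.7 lb/h.

2119 lb/h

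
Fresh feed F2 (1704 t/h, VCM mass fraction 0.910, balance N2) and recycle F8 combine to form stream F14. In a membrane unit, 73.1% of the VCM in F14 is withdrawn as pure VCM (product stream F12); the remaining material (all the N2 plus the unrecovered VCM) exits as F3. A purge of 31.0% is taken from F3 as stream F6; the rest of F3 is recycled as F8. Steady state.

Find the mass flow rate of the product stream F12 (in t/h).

1392 t/h

VCM in F14: m_A = 1704×0.910 + (1−0.310)·(1−0.731)·m_A, so m_A = 1550.6/0.8144 = 1904.1 t/h.
Product F12 = 0.731×1904.1 = 1391.9 t/h.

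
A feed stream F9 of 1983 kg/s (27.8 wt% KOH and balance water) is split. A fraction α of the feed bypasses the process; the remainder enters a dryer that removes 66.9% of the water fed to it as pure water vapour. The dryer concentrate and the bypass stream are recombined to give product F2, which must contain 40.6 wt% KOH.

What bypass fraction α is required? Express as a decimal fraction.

All 1983×0.278 = 551.27 kg/s of KOH reaches F2, so F2 = 551.27/0.406 = 1357.8 kg/s and vapour = 625.18 kg/s.
The evaporator receives (1−α)·1983 of feed at 0.722 water and removes 0.669 of that water:
0.669×0.722×(1−α)×1983 = 625.18
(1−α) = 625.18/957.82 = 0.6527;  α = 0.3473.

0.347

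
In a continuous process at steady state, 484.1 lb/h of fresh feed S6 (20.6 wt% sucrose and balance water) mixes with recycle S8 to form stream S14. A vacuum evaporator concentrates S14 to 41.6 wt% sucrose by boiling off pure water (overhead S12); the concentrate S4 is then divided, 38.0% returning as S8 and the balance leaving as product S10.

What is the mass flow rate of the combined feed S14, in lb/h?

631 lb/h

Overall sucrose balance (none leaves overhead): sucrose in fresh feed = sucrose in product, i.e. 484.1×0.206 = (1−0.380)·S4·0.416.
S4 = 99.725/(0.416×0.620) = 386.65 lb/h.
Recycle S8 = 0.380×386.65 = 146.93 lb/h.
Combined feed S14 = 484.1 + 146.93 = 631.03 lb/h.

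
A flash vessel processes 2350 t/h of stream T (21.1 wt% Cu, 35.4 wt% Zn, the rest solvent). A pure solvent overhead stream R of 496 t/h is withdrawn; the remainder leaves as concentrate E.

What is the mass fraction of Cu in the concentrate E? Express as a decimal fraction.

Cu is not removed: 2350×0.211 = 495.85 t/h of Cu enters E.
Concentrate = 2350 − 496 = 1854 t/h.
Mass fraction = 495.85/1854 = 0.267.

0.267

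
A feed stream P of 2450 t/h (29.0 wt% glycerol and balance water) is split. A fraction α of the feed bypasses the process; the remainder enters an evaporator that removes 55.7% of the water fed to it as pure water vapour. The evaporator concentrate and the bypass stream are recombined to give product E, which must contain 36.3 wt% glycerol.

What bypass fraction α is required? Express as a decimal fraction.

All 2450×0.290 = 710.5 t/h of glycerol reaches E, so E = 710.5/0.363 = 1957.3 t/h and vapour = 492.7 t/h.
The evaporator receives (1−α)·2450 of feed at 0.710 water and removes 0.557 of that water:
0.557×0.710×(1−α)×2450 = 492.7
(1−α) = 492.7/968.9 = 0.5085;  α = 0.4915.

0.491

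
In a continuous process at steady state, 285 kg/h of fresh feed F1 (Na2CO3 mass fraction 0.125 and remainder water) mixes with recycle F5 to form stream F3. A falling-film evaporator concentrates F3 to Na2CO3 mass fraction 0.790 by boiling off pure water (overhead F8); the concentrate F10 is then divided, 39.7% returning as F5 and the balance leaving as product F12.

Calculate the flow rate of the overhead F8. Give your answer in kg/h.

239.9 kg/h

Overall Na2CO3 balance (none leaves overhead): Na2CO3 in fresh feed = Na2CO3 in product, i.e. 285×0.125 = (1−0.397)·F10·0.790.
F10 = 35.625/(0.790×0.603) = 74.784 kg/h.
Recycle F5 = 0.397×74.784 = 29.689 kg/h.
Combined feed F3 = 285 + 29.689 = 314.69 kg/h.
Overhead F8 = F3 − F10 = 314.69 − 74.784 = 239.91 kg/h.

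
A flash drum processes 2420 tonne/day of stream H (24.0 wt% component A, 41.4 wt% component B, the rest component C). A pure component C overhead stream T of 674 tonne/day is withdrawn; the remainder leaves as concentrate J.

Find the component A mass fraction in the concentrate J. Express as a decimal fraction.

component A is not removed: 2420×0.240 = 580.8 tonne/day of component A enters J.
Concentrate = 2420 − 674 = 1746 tonne/day.
Mass fraction = 580.8/1746 = 0.3326.

0.3326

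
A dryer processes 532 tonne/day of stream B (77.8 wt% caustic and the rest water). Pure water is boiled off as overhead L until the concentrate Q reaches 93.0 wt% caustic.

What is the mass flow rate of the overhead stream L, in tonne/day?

86.95 tonne/day

caustic is conserved: 532×0.778 = 413.9 tonne/day all reports to the concentrate.
Concentrate = 413.9/(target fraction) = 445.05 tonne/day.
Overhead = 532 − 445.05 = 86.951 tonne/day.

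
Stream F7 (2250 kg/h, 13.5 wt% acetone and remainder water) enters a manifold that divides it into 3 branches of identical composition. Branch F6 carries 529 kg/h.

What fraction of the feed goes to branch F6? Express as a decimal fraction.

Fraction to F6 = 529/2250 = 0.2351.

0.235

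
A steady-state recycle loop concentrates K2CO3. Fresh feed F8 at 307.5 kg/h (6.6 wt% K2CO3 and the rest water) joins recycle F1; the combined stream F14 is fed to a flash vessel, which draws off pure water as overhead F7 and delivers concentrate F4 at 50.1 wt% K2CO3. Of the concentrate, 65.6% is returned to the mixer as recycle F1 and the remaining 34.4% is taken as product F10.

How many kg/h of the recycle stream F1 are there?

77.25 kg/h

Overall K2CO3 balance (none leaves overhead): K2CO3 in fresh feed = K2CO3 in product, i.e. 307.5×0.066 = (1−0.656)·F4·0.501.
F4 = 20.295/(0.501×0.344) = 117.76 kg/h.
Recycle F1 = 0.656×117.76 = 77.25 kg/h.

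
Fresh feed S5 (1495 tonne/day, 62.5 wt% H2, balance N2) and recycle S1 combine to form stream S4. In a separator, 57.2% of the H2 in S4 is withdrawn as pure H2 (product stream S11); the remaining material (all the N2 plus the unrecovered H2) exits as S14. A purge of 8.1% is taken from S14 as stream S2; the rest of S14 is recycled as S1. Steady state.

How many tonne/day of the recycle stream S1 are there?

6966 tonne/day

N2 enters only via S5 and leaves only via the purge: 1495×0.375 = 0.081×(N2 in S14), and the separator passes all N2, so N2 in S4 = N2 in S14 = 6921.3 tonne/day.
H2 in S4: m_A = 1495×0.625 + (1−0.081)·(1−0.572)·m_A, so m_A = 934.38/0.6067 = 1540.2 tonne/day.
S14 = (1−0.572)×1540.2 + 6921.3 = 7580.5 tonne/day.
Recycle S1 = (1−0.081)×7580.5 = 6966.5 tonne/day.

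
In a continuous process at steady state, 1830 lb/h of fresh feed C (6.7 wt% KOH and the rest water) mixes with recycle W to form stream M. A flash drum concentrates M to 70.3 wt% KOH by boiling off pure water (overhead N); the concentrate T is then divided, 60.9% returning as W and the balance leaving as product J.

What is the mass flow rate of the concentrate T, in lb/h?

Overall KOH balance (none leaves overhead): KOH in fresh feed = KOH in product, i.e. 1830×0.067 = (1−0.609)·T·0.703.
T = 122.61/(0.703×0.391) = 446.06 lb/h.

446.1 lb/h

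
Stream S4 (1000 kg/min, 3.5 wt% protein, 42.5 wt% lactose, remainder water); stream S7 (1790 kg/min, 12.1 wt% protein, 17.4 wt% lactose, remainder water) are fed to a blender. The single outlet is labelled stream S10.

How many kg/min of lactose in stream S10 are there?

736.5 kg/min

lactose out = lactose in = 1000×0.425 + 1790×0.174 = 736.46 kg/min.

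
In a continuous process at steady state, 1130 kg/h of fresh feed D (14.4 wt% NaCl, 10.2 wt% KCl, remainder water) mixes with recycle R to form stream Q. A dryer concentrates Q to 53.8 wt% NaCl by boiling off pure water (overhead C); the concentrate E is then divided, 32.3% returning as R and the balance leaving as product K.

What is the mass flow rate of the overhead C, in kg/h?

Overall NaCl balance (none leaves overhead): NaCl in fresh feed = NaCl in product, i.e. 1130×0.144 = (1−0.323)·E·0.538.
E = 162.72/(0.538×0.677) = 446.76 kg/h.
Recycle R = 0.323×446.76 = 144.3 kg/h.
Combined feed Q = 1130 + 144.3 = 1274.3 kg/h.
Overhead C = Q − E = 1274.3 − 446.76 = 827.55 kg/h.

827.5 kg/h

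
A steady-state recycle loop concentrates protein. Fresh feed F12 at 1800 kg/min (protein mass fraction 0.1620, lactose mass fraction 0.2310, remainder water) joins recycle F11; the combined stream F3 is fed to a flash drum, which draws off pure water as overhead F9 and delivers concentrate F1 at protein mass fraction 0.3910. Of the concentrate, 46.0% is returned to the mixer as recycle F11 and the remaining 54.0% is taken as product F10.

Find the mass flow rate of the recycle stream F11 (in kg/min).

635.3 kg/min

Overall protein balance (none leaves overhead): protein in fresh feed = protein in product, i.e. 1800×0.162 = (1−0.460)·F1·0.391.
F1 = 291.6/(0.391×0.540) = 1381.1 kg/min.
Recycle F11 = 0.460×1381.1 = 635.29 kg/min.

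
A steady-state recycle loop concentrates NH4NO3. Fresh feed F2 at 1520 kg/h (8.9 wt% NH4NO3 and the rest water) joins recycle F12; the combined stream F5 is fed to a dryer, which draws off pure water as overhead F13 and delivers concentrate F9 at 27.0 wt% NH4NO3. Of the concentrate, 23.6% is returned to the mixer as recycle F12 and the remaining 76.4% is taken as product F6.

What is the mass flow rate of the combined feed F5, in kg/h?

1675 kg/h

Overall NH4NO3 balance (none leaves overhead): NH4NO3 in fresh feed = NH4NO3 in product, i.e. 1520×0.089 = (1−0.236)·F9·0.270.
F9 = 135.28/(0.270×0.764) = 655.81 kg/h.
Recycle F12 = 0.236×655.81 = 154.77 kg/h.
Combined feed F5 = 1520 + 154.77 = 1674.8 kg/h.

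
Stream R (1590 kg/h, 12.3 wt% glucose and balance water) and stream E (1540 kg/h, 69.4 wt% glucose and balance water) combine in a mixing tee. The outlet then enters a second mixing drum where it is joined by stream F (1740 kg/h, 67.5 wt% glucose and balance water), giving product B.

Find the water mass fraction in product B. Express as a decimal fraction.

Overall, product flow = 4870 kg/h.
water in = 1590×0.877 + 1540×0.306 + 1740×0.325 = 2431.2 kg/h.
water fraction in B = 0.499.

0.499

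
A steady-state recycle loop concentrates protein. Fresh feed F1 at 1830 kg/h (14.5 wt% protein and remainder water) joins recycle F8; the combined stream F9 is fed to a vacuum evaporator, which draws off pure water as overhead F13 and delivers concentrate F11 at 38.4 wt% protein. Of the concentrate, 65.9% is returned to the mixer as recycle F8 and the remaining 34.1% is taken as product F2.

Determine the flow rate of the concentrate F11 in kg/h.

2026 kg/h

Overall protein balance (none leaves overhead): protein in fresh feed = protein in product, i.e. 1830×0.145 = (1−0.659)·F11·0.384.
F11 = 265.35/(0.384×0.341) = 2026.4 kg/h.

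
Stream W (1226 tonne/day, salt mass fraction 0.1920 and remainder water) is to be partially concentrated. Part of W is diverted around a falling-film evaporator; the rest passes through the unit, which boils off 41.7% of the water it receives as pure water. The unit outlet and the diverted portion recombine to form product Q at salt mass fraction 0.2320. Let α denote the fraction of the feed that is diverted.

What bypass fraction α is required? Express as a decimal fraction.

All 1226×0.192 = 235.39 tonne/day of salt reaches Q, so Q = 235.39/0.232 = 1014.6 tonne/day and vapour = 211.38 tonne/day.
The evaporator receives (1−α)·1226 of feed at 0.808 water and removes 0.417 of that water:
0.417×0.808×(1−α)×1226 = 211.38
(1−α) = 211.38/413.08 = 0.5117;  α = 0.4883.

0.488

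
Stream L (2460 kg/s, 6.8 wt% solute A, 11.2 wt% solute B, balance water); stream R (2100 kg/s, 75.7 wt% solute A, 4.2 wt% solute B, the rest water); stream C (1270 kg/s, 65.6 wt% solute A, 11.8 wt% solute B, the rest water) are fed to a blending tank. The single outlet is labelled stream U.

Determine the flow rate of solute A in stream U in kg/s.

solute A out = solute A in = 2460×0.068 + 2100×0.757 + 1270×0.656 = 2590.1 kg/s.

2590 kg/s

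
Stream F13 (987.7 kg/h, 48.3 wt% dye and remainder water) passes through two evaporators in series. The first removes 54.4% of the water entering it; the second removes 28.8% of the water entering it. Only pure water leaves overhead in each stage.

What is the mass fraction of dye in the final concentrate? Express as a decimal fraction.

0.742

water in feed = 987.7×0.517 = 510.64 kg/h.
After stage 1: water left = (1−0.544)×510.64 = 232.85; stream total = 709.91 kg/h.
After stage 2: water left = (1−0.288)×232.85 = 165.79; final concentrate = 642.85 kg/h.
dye fraction = 477.06/642.85 = 0.742.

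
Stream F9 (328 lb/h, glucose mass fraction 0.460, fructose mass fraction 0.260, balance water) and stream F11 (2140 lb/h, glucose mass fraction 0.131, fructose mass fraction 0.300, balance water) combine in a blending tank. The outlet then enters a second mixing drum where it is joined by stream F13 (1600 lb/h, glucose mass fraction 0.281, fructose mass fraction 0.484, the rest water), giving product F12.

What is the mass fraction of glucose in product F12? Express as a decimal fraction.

Overall, product flow = 4068 lb/h.
glucose in = 328×0.460 + 2140×0.131 + 1600×0.281 = 880.82 lb/h.
glucose fraction in F12 = 0.217.

0.217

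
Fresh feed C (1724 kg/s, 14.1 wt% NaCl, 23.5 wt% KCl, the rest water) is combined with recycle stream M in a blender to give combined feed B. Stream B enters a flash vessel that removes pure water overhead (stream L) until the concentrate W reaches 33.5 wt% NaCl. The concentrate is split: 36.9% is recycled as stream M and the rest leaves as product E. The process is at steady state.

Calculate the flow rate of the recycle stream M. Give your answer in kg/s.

424.3 kg/s

Overall NaCl balance (none leaves overhead): NaCl in fresh feed = NaCl in product, i.e. 1724×0.141 = (1−0.369)·W·0.335.
W = 243.08/(0.335×0.631) = 1150 kg/s.
Recycle M = 0.369×1150 = 424.33 kg/s.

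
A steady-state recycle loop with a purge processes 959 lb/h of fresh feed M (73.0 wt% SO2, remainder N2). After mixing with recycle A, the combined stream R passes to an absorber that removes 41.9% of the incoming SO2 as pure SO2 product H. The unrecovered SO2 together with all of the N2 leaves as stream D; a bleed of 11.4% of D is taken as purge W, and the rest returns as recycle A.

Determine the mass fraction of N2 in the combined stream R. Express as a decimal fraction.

0.612

N2 enters only via M and leaves only via the purge: 959×0.270 = 0.114×(N2 in D), and the absorber passes all N2, so N2 in R = N2 in D = 2271.3 lb/h.
SO2 in R: m_A = 959×0.730 + (1−0.114)·(1−0.419)·m_A, so m_A = 700.07/0.4852 = 1442.7 lb/h.
R = 1442.7 + 2271.3 = 3714.1 lb/h.
N2 fraction in R = 2271.3/3714.1 = 0.612.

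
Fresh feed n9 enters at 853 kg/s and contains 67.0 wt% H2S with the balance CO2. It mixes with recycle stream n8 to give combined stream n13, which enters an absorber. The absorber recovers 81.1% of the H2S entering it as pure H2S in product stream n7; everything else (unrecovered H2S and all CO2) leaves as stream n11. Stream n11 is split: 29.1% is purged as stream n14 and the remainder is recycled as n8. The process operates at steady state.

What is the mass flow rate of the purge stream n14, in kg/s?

317.8 kg/s

CO2 enters only via n9 and leaves only via the purge: 853×0.330 = 0.291×(CO2 in n11), and the absorber passes all CO2, so CO2 in n13 = CO2 in n11 = 967.32 kg/s.
H2S in n13: m_A = 853×0.670 + (1−0.291)·(1−0.811)·m_A, so m_A = 571.51/0.8660 = 659.94 kg/s.
n11 = (1−0.811)×659.94 + 967.32 = 1092 kg/s.
Purge n14 = 0.291×1092 = 317.79 kg/s.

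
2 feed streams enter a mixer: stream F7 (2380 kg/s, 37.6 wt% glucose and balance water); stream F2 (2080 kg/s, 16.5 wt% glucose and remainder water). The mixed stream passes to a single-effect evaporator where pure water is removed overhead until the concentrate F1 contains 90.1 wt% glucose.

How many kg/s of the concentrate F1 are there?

glucose entering = 2380×0.376 + 2080×0.165 = 1238.1 kg/s.
All glucose reports to F1, so F1 = 1238.1/0.901 = 1374.1 kg/s.

1374 kg/s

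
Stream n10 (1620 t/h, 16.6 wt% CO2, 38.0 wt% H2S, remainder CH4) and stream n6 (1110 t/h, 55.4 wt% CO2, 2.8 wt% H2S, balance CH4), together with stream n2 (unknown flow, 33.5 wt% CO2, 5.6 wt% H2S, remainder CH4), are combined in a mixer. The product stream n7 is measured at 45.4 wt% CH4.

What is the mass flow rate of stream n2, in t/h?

Let n2 be the unknown flow. Total out = 2730 + n2.
CH4 balance: 1199.5 + 0.609·n2 = 0.454·(2730 + n2)
(0.609 − 0.454)·n2 = 0.454×2730 − 1199.5 = 39.96
n2 = 39.96 / 0.155 = 257.81 t/h

257.8 t/h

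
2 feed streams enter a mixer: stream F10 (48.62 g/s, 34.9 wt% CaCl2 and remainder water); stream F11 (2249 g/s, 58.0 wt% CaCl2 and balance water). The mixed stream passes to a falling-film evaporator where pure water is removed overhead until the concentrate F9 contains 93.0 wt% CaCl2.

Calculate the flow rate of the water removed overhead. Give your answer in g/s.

876.8 g/s

CaCl2 entering = 48.62×0.349 + 2249×0.580 = 1321.4 g/s.
All CaCl2 reports to F9, so F9 = 1321.4/0.930 = 1420.8 g/s.
Total feed = 2297.6 g/s; overhead = 2297.6 − 1420.8 = 876.77 g/s.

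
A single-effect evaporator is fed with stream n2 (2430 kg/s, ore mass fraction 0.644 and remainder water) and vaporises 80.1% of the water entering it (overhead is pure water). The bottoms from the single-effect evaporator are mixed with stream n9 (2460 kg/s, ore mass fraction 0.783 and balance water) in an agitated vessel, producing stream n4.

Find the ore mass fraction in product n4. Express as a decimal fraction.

Vapour removed = 0.801×0.356×2430 = 692.93 kg/s; concentrate = 1737.1 kg/s.
ore reaching the mixer = 1564.9 (from concentrate) + 2460×0.783 = 3491.1 kg/s.
Product flow = 1737.1 + 2460 = 4197.1 kg/s; ore fraction = 0.832.

0.832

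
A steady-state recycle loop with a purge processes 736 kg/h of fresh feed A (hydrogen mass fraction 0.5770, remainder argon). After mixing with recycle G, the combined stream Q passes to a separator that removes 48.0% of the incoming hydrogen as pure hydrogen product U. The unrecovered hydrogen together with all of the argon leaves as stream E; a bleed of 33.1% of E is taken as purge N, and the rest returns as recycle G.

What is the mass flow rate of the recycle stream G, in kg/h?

855.8 kg/h

argon enters only via A and leaves only via the purge: 736×0.423 = 0.331×(argon in E), and the separator passes all argon, so argon in Q = argon in E = 940.57 kg/h.
hydrogen in Q: m_A = 736×0.577 + (1−0.331)·(1−0.480)·m_A, so m_A = 424.67/0.6521 = 651.22 kg/h.
E = (1−0.480)×651.22 + 940.57 = 1279.2 kg/h.
Recycle G = (1−0.331)×1279.2 = 855.79 kg/h.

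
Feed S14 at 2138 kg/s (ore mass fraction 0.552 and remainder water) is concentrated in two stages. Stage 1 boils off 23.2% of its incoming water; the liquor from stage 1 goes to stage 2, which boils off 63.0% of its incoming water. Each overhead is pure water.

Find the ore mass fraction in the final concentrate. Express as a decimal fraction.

0.813

water in feed = 2138×0.448 = 957.82 kg/s.
After stage 1: water left = (1−0.232)×957.82 = 735.61; stream total = 1915.8 kg/s.
After stage 2: water left = (1−0.630)×735.61 = 272.18; final concentrate = 1452.4 kg/s.
ore fraction = 1180.2/1452.4 = 0.813.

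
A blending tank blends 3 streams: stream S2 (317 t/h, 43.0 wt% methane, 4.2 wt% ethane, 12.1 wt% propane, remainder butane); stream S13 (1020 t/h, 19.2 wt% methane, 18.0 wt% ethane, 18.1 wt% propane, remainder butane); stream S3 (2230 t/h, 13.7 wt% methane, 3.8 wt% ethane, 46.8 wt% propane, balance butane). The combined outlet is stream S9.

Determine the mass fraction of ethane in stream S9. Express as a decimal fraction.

0.079

Total flow out = 317 + 1020 + 2230 = 3567 t/h.
ethane in = 317×0.042 + 1020×0.180 + 2230×0.038 = 281.65 t/h.
ethane mass fraction in S9 = 281.65/3567 = 0.079.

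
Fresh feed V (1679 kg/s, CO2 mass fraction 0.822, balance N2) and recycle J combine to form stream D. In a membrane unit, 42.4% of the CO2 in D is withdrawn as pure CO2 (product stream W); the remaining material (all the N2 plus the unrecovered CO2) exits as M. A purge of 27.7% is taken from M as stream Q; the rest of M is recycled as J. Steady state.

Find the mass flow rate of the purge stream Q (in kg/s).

N2 enters only via V and leaves only via the purge: 1679×0.178 = 0.277×(N2 in M), and the membrane unit passes all N2, so N2 in D = N2 in M = 1078.9 kg/s.
CO2 in D: m_A = 1679×0.822 + (1−0.277)·(1−0.424)·m_A, so m_A = 1380.1/0.5836 = 2365.1 kg/s.
M = (1−0.424)×2365.1 + 1078.9 = 2441.2 kg/s.
Purge Q = 0.277×2441.2 = 676.21 kg/s.

676.2 kg/s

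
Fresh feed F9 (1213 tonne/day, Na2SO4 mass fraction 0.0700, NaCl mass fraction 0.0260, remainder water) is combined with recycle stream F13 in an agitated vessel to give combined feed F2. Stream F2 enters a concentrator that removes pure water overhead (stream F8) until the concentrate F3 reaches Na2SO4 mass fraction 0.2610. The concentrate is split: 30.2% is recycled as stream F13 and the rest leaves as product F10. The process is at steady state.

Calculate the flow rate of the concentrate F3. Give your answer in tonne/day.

466.1 tonne/day

Overall Na2SO4 balance (none leaves overhead): Na2SO4 in fresh feed = Na2SO4 in product, i.e. 1213×0.070 = (1−0.302)·F3·0.261.
F3 = 84.91/(0.261×0.698) = 466.08 tonne/day.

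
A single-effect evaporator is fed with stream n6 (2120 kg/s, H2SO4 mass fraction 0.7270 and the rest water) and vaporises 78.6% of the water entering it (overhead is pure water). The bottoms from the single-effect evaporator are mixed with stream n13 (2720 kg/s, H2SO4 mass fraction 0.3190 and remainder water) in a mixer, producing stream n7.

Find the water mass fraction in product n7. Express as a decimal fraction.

Vapour removed = 0.786×0.273×2120 = 454.91 kg/s; concentrate = 1665.1 kg/s.
water reaching the mixer = 123.85 (from concentrate) + 2720×0.681 = 1976.2 kg/s.
Product flow = 1665.1 + 2720 = 4385.1 kg/s; water fraction = 0.4507.

0.4507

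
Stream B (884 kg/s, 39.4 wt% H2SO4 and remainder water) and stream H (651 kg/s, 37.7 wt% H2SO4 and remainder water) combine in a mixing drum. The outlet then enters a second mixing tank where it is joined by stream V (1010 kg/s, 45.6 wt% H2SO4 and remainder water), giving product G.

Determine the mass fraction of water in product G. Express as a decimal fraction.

0.586

Overall, product flow = 2545 kg/s.
water in = 884×0.606 + 651×0.623 + 1010×0.544 = 1490.7 kg/s.
water fraction in G = 0.586.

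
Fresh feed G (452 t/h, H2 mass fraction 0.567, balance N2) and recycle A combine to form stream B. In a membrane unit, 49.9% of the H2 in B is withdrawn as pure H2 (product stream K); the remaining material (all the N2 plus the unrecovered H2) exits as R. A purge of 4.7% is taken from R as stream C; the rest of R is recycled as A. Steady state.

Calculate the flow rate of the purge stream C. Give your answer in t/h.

207.3 t/h

N2 enters only via G and leaves only via the purge: 452×0.433 = 0.047×(N2 in R), and the membrane unit passes all N2, so N2 in B = N2 in R = 4164.2 t/h.
H2 in B: m_A = 452×0.567 + (1−0.047)·(1−0.499)·m_A, so m_A = 256.28/0.5225 = 490.45 t/h.
R = (1−0.499)×490.45 + 4164.2 = 4409.9 t/h.
Purge C = 0.047×4409.9 = 207.26 t/h.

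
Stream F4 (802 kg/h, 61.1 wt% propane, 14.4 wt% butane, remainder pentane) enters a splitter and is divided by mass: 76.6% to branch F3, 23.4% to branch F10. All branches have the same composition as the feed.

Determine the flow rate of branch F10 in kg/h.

187.7 kg/h

Branch F10 flow = 0.234×802 = 187.67 kg/h.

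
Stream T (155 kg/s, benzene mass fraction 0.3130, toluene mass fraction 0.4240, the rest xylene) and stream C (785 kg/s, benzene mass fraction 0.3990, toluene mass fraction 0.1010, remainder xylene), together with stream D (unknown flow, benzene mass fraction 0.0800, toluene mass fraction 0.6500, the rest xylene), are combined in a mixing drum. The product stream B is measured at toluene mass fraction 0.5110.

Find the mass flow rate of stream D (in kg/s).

Let D be the unknown flow. Total out = 940 + D.
toluene balance: 145 + 0.650·D = 0.511·(940 + D)
(0.650 − 0.511)·D = 0.511×940 − 145 = 335.34
D = 335.34 / 0.139 = 2412.5 kg/s

2412 kg/s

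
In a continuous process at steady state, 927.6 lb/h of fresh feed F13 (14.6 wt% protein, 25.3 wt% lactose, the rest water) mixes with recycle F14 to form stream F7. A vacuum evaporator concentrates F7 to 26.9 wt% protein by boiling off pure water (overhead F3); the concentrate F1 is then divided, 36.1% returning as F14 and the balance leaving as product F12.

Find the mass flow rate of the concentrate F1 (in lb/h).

787.9 lb/h

Overall protein balance (none leaves overhead): protein in fresh feed = protein in product, i.e. 927.6×0.146 = (1−0.361)·F1·0.269.
F1 = 135.43/(0.269×0.639) = 787.88 lb/h.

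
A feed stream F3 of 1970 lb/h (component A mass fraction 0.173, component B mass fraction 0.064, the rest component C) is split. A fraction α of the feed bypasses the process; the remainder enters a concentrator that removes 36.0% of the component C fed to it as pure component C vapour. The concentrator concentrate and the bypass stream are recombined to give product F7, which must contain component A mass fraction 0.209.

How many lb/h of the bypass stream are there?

734.6 lb/h

All 1970×0.173 = 340.81 lb/h of component A reaches F7, so F7 = 340.81/0.209 = 1630.7 lb/h and vapour = 339.33 lb/h.
The evaporator receives (1−α)·1970 of feed at 0.763 component C and removes 0.360 of that component C:
0.360×0.763×(1−α)×1970 = 339.33
(1−α) = 339.33/541.12 = 0.6271;  α = 0.3729.
Bypass flow = 0.3729×1970 = 734.63 lb/h.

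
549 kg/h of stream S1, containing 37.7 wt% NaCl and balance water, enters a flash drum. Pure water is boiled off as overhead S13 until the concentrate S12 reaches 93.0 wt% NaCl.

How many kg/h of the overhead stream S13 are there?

326.4 kg/h

NaCl is conserved: 549×0.377 = 206.97 kg/h all reports to the concentrate.
Concentrate = 206.97/(target fraction) = 222.55 kg/h.
Overhead = 549 − 222.55 = 326.45 kg/h.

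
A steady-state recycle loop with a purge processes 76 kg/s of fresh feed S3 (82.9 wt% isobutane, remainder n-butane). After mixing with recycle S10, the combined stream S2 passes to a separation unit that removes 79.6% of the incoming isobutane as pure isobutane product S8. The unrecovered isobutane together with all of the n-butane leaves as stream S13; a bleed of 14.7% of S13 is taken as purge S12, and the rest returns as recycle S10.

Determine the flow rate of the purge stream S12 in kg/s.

15.28 kg/s

n-butane enters only via S3 and leaves only via the purge: 76×0.171 = 0.147×(n-butane in S13), and the separation unit passes all n-butane, so n-butane in S2 = n-butane in S13 = 88.408 kg/s.
isobutane in S2: m_A = 76×0.829 + (1−0.147)·(1−0.796)·m_A, so m_A = 63.004/0.8260 = 76.277 kg/s.
S13 = (1−0.796)×76.277 + 88.408 = 103.97 kg/s.
Purge S12 = 0.147×103.97 = 15.283 kg/s.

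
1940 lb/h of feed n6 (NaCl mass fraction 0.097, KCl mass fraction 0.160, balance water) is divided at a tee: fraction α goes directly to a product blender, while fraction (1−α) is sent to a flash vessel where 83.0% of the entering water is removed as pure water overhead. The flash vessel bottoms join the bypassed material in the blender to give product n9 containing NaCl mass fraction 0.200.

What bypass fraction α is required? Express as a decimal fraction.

All 1940×0.097 = 188.18 lb/h of NaCl reaches n9, so n9 = 188.18/0.200 = 940.9 lb/h and vapour = 999.1 lb/h.
The evaporator receives (1−α)·1940 of feed at 0.743 water and removes 0.830 of that water:
0.830×0.743×(1−α)×1940 = 999.1
(1−α) = 999.1/1196.4 = 0.8351;  α = 0.1649.

0.165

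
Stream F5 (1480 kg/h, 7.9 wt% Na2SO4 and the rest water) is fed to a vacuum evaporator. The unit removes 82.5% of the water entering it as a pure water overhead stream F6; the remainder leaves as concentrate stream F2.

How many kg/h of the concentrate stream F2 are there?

355.5 kg/h

water entering = 1480×0.921 = 1363.1 kg/h; overhead removed = 0.825×1363.1 = 1124.5 kg/h.
Concentrate = 1480 − 1124.5 = 355.46 kg/h.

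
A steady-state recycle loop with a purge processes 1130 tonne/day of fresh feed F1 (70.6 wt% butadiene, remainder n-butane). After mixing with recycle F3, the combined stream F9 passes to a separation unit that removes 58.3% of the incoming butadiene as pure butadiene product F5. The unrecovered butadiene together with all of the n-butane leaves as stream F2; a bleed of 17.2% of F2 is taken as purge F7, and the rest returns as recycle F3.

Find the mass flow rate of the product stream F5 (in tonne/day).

710.4 tonne/day

butadiene in F9: m_A = 1130×0.706 + (1−0.172)·(1−0.583)·m_A, so m_A = 797.78/0.6547 = 1218.5 tonne/day.
Product F5 = 0.583×1218.5 = 710.38 tonne/day.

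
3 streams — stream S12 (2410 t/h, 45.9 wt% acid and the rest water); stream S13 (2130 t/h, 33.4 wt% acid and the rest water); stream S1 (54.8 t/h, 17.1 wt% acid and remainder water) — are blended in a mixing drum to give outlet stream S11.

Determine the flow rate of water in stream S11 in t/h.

water out = water in = 2410×0.541 + 2130×0.666 + 54.8×0.829 = 2767.8 t/h.

2768 t/h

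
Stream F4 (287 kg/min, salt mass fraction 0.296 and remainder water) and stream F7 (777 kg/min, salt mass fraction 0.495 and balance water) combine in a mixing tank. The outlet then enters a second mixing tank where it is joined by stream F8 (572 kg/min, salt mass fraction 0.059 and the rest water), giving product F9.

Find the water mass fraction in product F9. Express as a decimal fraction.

Overall, product flow = 1636 kg/min.
water in = 287×0.704 + 777×0.505 + 572×0.941 = 1132.7 kg/min.
water fraction in F9 = 0.692.

0.692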